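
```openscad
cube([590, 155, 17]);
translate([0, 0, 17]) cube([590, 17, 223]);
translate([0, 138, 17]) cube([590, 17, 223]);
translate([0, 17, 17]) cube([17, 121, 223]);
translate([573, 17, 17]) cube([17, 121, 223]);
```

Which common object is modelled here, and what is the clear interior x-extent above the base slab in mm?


An open box. The internal width is 556 mm.

A 590×155 base slab with four walls standing on it — an open box. The base is 590 mm wide and the walls are 17 mm thick, so the internal width is 590 − 2 × 17 = 556 mm.


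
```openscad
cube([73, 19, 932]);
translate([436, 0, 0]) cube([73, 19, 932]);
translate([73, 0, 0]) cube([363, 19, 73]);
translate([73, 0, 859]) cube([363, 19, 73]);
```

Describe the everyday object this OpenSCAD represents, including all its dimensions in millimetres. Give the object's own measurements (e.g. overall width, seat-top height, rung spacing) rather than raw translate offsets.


A rectangular picture frame lying in the x–z plane (depth along y). The opening is 363 mm wide (x) by 786 mm tall (z), surrounded by a border 73 mm wide on all four sides. The frame is 19 mm deep and is made of two full-height vertical stiles with two horizontal rails fitted between them.


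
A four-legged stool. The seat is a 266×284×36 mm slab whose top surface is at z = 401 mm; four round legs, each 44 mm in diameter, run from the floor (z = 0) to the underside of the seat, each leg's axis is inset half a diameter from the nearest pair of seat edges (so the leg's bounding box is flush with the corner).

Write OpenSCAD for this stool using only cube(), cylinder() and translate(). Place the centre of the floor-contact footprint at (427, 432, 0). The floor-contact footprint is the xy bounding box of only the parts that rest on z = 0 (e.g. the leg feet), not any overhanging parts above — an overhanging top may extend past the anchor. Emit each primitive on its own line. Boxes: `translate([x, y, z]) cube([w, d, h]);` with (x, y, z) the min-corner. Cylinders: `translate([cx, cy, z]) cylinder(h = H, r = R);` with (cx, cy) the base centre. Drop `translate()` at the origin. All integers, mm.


// leg_h = 401 - 36 = 365
translate([294, 290, 365]) cube([266, 284, 36]);
translate([316, 312, 0]) cylinder(h = 365, r = 22);
translate([538, 312, 0]) cylinder(h = 365, r = 22);
translate([316, 552, 0]) cylinder(h = 365, r = 22);
translate([538, 552, 0]) cylinder(h = 365, r = 22);


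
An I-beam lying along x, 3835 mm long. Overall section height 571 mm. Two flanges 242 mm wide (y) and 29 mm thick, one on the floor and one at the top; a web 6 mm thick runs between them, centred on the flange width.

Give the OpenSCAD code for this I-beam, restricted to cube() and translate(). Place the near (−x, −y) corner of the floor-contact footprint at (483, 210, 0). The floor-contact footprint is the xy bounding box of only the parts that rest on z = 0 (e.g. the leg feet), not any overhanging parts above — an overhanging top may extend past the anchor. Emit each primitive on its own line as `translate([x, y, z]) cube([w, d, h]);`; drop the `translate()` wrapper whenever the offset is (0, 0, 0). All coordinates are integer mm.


translate([483, 210, 0]) cube([3835, 242, 29]);
translate([483, 328, 29]) cube([3835, 6, 513]);
translate([483, 210, 542]) cube([3835, 242, 29]);


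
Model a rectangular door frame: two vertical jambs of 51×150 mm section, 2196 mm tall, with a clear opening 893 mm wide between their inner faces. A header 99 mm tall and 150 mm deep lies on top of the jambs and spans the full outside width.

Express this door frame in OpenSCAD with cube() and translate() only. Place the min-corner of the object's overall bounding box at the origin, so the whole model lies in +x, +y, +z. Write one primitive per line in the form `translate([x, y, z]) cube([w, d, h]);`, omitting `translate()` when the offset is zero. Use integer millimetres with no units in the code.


cube([51, 150, 2196]);
translate([944, 0, 0]) cube([51, 150, 2196]);
translate([0, 0, 2196]) cube([995, 150, 99]);


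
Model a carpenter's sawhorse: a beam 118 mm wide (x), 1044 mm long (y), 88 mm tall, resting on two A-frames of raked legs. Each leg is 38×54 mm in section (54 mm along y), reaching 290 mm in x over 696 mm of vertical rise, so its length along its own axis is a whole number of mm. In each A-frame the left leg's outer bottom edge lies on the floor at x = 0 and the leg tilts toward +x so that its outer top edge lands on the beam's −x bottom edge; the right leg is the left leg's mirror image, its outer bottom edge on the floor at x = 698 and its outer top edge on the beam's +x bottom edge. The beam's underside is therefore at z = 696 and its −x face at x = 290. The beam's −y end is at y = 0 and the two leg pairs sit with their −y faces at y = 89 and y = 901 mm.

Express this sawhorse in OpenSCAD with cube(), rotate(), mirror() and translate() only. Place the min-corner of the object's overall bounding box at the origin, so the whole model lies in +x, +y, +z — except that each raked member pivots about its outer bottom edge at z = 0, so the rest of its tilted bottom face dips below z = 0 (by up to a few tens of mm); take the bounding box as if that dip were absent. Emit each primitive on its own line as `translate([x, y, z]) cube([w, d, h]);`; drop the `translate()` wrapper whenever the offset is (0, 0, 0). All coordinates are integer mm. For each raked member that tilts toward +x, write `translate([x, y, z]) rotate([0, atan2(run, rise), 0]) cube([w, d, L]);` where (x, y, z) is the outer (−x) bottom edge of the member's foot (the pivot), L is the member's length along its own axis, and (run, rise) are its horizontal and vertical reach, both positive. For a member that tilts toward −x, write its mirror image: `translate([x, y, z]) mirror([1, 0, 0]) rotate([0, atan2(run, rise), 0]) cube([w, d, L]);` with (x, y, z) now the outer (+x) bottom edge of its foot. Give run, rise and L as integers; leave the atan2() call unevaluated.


translate([290, 0, 696]) cube([118, 1044, 88]);
translate([0, 89, 0]) rotate([0, atan2(290, 696), 0]) cube([38, 54, 754]);
translate([698, 89, 0]) mirror([1, 0, 0]) rotate([0, atan2(290, 696), 0]) cube([38, 54, 754]);
translate([0, 901, 0]) rotate([0, atan2(290, 696), 0]) cube([38, 54, 754]);
translate([698, 901, 0]) mirror([1, 0, 0]) rotate([0, atan2(290, 696), 0]) cube([38, 54, 754]);


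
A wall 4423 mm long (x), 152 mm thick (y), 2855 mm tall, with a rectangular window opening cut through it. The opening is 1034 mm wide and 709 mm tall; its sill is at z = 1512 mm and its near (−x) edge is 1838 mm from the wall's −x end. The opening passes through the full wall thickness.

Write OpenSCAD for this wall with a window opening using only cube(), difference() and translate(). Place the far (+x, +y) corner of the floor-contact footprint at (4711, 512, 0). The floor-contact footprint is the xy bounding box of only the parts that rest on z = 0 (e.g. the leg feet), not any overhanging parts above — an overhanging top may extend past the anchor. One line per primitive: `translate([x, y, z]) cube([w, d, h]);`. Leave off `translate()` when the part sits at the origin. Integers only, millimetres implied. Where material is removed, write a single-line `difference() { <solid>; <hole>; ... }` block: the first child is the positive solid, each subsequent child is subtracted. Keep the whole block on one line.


difference() { translate([288, 360, 0]) cube([4423, 152, 2855]); translate([2126, 360, 1512]) cube([1034, 152, 709]); }


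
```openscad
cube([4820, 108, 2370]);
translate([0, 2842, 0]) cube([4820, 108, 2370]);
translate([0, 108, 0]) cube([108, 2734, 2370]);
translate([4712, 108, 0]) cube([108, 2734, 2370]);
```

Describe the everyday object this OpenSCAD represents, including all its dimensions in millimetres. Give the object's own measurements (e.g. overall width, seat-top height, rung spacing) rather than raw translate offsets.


The wall frame of a small rectangular building: four walls, each 2370 mm tall and 108 mm thick, enclosing a footprint 4820 mm (x) by 2950 mm (y) outside-to-outside, with no floor or roof. The front and back walls (the −y and +y sides) span the full width; the two side walls fit between them.


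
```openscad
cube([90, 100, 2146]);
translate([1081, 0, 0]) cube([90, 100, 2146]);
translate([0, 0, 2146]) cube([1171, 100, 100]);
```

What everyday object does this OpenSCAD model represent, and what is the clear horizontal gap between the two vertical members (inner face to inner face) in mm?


A door frame. The clear opening width is 991 mm.

Two 2146 mm tall posts with a header on top — a door frame. The left jamb is 90 mm wide at x = 0; the right jamb starts at x = 1081. The clear opening is 1081 − 90 = 991 mm.


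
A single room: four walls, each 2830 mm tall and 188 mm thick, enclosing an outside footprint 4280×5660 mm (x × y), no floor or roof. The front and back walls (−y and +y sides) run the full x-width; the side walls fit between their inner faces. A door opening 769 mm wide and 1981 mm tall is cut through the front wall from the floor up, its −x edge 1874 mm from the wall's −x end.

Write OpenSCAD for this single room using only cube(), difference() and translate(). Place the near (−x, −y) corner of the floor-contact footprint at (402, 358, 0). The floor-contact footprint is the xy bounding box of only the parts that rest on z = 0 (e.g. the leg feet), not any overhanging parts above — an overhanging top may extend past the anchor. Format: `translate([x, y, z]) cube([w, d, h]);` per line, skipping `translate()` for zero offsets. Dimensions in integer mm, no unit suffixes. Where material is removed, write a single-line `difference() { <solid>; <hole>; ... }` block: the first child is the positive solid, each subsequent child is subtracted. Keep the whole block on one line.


difference() { translate([402, 358, 0]) cube([4280, 188, 2830]); translate([2276, 358, 0]) cube([769, 188, 1981]); }
translate([402, 5830, 0]) cube([4280, 188, 2830]);
translate([402, 546, 0]) cube([188, 5284, 2830]);
translate([4494, 546, 0]) cube([188, 5284, 2830]);


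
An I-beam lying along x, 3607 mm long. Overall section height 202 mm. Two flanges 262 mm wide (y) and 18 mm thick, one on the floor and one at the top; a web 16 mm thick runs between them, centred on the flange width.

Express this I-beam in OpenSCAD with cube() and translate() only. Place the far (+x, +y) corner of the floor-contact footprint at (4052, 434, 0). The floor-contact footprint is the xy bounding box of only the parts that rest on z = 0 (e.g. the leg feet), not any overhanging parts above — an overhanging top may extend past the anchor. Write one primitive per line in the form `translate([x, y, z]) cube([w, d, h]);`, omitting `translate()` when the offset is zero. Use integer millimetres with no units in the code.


translate([445, 172, 0]) cube([3607, 262, 18]);
translate([445, 295, 18]) cube([3607, 16, 166]);
translate([445, 172, 184]) cube([3607, 262, 18]);


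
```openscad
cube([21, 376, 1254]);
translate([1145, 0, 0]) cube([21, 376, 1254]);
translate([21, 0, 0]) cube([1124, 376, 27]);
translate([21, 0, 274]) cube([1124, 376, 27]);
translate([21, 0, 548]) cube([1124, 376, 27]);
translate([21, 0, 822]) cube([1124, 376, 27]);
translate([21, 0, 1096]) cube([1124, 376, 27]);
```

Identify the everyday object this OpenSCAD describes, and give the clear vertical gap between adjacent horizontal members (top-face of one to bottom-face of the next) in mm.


A bookshelf. The clear shelf gap is 247 mm.

Two tall side panels with 5 horizontal boards between them — a bookshelf. The first two shelf undersides are at z = 0 and z = 274; with shelf thickness 27, the clear gap is 274 − 0 − 27 = 247 mm.


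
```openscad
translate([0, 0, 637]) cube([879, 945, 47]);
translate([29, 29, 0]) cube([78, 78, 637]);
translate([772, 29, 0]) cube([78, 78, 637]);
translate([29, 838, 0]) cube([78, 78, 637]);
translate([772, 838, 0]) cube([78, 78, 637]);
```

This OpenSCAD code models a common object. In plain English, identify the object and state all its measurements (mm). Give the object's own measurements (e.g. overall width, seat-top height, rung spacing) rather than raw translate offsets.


A table: top 879 mm (x) × 945 mm (y), 47 mm thick, upper face at z = 684 mm, on four 78×78 mm square legs, each inset 29 mm from the nearest pair of top edges from z = 0 to the bottom of the top.


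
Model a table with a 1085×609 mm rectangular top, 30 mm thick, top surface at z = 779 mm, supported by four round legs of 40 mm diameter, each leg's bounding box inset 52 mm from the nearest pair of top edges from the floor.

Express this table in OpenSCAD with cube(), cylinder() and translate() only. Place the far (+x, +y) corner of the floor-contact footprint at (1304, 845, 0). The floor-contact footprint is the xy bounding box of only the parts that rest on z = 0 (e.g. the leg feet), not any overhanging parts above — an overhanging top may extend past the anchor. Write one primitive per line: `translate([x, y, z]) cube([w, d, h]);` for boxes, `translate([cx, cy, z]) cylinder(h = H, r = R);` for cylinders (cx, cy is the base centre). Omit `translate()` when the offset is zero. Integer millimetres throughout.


// leg_h = 779 - 30 = 749
translate([271, 288, 749]) cube([1085, 609, 30]);
translate([343, 360, 0]) cylinder(h = 749, r = 20);
translate([1284, 360, 0]) cylinder(h = 749, r = 20);
translate([343, 825, 0]) cylinder(h = 749, r = 20);
translate([1284, 825, 0]) cylinder(h = 749, r = 20);


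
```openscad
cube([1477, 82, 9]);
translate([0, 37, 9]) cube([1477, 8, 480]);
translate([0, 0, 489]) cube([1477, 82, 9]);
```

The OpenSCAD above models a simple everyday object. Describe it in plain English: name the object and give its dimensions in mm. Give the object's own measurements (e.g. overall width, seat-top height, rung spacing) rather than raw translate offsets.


An I-beam lying along x, 1477 mm long. Overall section height 498 mm. Two flanges 82 mm wide (y) and 9 mm thick, one on the floor and one at the top; a web 8 mm thick runs between them, centred on the flange width.


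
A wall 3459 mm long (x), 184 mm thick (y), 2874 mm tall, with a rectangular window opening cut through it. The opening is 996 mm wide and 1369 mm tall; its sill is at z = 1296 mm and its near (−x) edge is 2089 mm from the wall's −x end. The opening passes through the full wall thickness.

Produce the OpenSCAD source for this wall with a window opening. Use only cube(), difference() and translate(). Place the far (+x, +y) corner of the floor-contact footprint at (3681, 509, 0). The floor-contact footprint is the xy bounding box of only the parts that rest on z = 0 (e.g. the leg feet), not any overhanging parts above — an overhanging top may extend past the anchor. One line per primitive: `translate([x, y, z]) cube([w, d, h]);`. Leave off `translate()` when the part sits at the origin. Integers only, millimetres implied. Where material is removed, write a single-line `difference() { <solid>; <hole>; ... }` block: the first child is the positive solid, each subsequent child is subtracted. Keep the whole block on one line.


difference() { translate([222, 325, 0]) cube([3459, 184, 2874]); translate([2311, 325, 1296]) cube([996, 184, 1369]); }


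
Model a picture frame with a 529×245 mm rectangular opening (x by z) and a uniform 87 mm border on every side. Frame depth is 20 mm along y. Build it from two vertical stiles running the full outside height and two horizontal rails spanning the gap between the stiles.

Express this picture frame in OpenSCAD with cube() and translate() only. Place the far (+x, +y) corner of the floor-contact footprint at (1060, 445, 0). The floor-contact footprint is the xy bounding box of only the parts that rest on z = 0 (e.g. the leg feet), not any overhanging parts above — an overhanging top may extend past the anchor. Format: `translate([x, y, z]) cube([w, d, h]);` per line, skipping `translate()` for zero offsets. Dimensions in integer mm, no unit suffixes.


translate([357, 425, 0]) cube([87, 20, 419]);
translate([973, 425, 0]) cube([87, 20, 419]);
translate([444, 425, 0]) cube([529, 20, 87]);
translate([444, 425, 332]) cube([529, 20, 87]);


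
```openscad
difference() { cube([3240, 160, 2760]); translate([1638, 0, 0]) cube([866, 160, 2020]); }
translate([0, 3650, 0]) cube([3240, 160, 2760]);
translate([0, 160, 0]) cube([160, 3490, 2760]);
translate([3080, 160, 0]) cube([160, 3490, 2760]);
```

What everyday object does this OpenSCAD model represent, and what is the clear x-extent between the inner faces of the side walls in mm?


A single room. The interior width is 2920 mm.

Four walls enclosing a rectangle with a door in the front wall — a room. Outside width 3240 minus two 160 mm walls gives 2920 mm.


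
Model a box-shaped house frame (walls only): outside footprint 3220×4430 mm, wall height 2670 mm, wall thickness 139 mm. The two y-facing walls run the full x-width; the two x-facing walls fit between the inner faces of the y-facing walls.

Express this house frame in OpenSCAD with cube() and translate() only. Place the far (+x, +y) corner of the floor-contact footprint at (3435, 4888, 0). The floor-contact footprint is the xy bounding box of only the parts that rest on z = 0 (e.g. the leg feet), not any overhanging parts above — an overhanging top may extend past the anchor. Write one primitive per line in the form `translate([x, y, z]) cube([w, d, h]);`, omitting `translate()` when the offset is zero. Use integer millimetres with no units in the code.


translate([215, 458, 0]) cube([3220, 139, 2670]);
translate([215, 4749, 0]) cube([3220, 139, 2670]);
translate([215, 597, 0]) cube([139, 4152, 2670]);
translate([3296, 597, 0]) cube([139, 4152, 2670]);


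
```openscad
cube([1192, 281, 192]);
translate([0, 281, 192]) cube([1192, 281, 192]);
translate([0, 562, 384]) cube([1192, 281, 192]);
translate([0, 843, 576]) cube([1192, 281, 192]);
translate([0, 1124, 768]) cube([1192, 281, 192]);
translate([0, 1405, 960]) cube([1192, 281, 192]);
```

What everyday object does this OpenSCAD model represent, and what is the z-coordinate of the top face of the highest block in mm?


A staircase. The total rise is 1152 mm.

6 identical blocks, each offset up and back from the previous — a staircase. Each step is 192 mm tall and there are 6 of them, so the total rise is 6 × 192 = 1152 mm.


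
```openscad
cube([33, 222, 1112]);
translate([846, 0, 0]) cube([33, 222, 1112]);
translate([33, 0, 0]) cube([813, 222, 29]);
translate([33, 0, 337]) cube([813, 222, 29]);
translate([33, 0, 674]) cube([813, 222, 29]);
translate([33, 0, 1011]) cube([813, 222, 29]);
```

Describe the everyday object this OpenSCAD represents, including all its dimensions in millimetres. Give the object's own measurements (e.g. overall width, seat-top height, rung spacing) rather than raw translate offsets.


An open bookshelf. Two side panels, each 33 mm thick, 222 mm deep and 1112 mm tall, stand 879 mm apart (outside-to-outside). Between them sit 4 shelves, each 29 mm thick and 222 mm deep, spanning the full gap between the sides. The bottom shelf rests on the floor (its underside at z = 0) and the clear gap between one shelf's top and the next shelf's underside is 308 mm.


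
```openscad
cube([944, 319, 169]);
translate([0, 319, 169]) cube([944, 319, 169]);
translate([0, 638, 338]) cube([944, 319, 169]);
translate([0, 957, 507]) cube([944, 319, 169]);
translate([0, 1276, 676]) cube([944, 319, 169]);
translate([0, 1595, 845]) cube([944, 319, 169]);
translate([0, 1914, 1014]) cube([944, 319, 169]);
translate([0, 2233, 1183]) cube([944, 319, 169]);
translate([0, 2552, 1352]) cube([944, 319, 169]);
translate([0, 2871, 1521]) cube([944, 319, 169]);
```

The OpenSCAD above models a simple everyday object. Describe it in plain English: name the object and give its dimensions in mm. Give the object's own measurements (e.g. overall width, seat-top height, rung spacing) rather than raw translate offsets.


A straight staircase of 10 solid steps. Each step is 944 mm wide (x), 319 mm deep (y, the going) and 169 mm tall (the rise). The first step rests on the floor; each subsequent step sits one going further in +y and one rise higher in +z, directly behind and above the previous step with no overlap.


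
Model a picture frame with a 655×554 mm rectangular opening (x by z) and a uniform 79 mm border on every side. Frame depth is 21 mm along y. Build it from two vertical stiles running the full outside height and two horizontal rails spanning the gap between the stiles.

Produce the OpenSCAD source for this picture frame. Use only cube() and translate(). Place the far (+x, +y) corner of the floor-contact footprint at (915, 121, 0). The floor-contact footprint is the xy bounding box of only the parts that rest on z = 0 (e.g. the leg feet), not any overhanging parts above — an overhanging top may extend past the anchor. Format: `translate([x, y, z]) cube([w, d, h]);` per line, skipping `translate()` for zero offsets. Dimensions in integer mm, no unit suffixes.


translate([102, 100, 0]) cube([79, 21, 712]);
translate([836, 100, 0]) cube([79, 21, 712]);
translate([181, 100, 0]) cube([655, 21, 79]);
translate([181, 100, 633]) cube([655, 21, 79]);


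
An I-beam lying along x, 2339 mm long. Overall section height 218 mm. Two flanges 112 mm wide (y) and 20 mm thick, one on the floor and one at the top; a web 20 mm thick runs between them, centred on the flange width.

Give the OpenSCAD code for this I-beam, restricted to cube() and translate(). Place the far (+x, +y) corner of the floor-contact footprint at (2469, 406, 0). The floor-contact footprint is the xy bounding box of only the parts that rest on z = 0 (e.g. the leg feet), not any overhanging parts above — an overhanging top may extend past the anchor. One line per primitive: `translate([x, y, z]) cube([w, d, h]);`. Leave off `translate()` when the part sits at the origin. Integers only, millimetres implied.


translate([130, 294, 0]) cube([2339, 112, 20]);
translate([130, 340, 20]) cube([2339, 20, 178]);
translate([130, 294, 198]) cube([2339, 112, 20]);


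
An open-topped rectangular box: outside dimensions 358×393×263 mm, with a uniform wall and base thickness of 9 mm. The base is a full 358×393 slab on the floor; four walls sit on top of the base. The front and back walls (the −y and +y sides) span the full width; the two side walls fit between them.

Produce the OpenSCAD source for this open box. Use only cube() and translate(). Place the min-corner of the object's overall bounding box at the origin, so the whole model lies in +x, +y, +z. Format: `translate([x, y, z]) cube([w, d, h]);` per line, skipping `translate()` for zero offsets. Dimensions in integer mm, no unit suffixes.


cube([358, 393, 9]);
translate([0, 0, 9]) cube([358, 9, 254]);
translate([0, 384, 9]) cube([358, 9, 254]);
translate([0, 9, 9]) cube([9, 375, 254]);
translate([349, 9, 9]) cube([9, 375, 254]);


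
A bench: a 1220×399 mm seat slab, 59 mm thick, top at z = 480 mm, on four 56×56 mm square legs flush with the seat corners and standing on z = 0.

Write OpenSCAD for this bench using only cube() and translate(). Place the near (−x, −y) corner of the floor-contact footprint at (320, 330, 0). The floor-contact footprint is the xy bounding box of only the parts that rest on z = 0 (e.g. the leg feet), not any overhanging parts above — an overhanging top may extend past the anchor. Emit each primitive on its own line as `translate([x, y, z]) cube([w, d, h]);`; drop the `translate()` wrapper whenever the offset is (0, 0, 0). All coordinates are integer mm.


// leg_h = 480 − 59 = 421
translate([320, 330, 421]) cube([1220, 399, 59]);
translate([320, 330, 0]) cube([56, 56, 421]);
translate([320, 673, 0]) cube([56, 56, 421]);
translate([1484, 330, 0]) cube([56, 56, 421]);
translate([1484, 673, 0]) cube([56, 56, 421]);


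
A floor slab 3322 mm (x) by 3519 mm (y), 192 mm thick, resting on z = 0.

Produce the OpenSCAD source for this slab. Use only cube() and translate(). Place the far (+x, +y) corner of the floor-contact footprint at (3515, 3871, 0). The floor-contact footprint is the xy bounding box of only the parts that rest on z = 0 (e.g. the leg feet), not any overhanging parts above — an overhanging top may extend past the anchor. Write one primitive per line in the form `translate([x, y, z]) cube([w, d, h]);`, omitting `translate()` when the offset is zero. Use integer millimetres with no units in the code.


translate([193, 352, 0]) cube([3322, 3519, 192]);


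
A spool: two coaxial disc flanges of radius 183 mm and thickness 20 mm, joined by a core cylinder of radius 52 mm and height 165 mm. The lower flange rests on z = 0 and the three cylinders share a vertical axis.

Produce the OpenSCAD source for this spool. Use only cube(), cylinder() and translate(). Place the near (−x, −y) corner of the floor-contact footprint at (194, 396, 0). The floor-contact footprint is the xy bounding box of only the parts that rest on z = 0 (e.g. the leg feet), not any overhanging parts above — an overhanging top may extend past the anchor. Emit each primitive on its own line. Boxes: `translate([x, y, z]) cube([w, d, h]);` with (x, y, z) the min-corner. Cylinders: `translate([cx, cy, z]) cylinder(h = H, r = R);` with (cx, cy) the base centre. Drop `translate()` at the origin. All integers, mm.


translate([377, 579, 0]) cylinder(h = 20, r = 183);
translate([377, 579, 20]) cylinder(h = 165, r = 52);
translate([377, 579, 185]) cylinder(h = 20, r = 183);


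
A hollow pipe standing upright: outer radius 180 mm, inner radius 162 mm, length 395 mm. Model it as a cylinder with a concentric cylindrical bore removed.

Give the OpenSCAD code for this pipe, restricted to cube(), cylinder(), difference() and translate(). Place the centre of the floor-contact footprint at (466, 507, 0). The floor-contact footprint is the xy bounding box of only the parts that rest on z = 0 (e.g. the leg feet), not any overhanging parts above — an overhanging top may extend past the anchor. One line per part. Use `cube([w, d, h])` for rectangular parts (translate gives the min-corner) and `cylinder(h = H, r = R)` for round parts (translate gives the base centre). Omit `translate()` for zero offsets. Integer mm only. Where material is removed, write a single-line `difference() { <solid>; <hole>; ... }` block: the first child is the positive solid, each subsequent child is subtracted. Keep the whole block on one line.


difference() { translate([466, 507, 0]) cylinder(h = 395, r = 180); translate([466, 507, 0]) cylinder(h = 395, r = 162); }


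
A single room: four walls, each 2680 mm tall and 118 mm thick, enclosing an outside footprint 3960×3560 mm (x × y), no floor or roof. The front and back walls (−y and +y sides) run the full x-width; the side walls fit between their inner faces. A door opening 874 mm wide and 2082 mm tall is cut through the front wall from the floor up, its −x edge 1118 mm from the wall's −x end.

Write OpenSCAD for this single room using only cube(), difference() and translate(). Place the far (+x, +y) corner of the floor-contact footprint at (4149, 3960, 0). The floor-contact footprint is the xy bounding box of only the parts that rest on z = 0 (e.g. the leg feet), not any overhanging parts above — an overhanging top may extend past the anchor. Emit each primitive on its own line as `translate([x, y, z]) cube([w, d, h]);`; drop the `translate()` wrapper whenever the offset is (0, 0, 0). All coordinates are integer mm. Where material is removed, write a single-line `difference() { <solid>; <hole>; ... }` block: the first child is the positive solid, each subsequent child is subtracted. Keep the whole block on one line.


difference() { translate([189, 400, 0]) cube([3960, 118, 2680]); translate([1307, 400, 0]) cube([874, 118, 2082]); }
translate([189, 3842, 0]) cube([3960, 118, 2680]);
translate([189, 518, 0]) cube([118, 3324, 2680]);
translate([4031, 518, 0]) cube([118, 3324, 2680]);


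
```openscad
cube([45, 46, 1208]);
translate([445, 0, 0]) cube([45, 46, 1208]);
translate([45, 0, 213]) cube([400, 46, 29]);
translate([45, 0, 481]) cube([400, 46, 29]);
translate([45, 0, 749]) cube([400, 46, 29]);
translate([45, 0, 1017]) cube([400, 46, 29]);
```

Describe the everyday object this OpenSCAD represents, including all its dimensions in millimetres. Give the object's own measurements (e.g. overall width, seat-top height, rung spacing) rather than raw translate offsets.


A straight ladder. Two 45×46 mm vertical rails, 1208 mm tall, stand 490 mm apart (outside-to-outside) with their front faces coplanar on the −y side. 4 rungs, each 46 mm deep and 29 mm tall, span between the inner faces of the rails, front faces flush with the rails. The lowest rung's underside is at z = 213 mm and rungs are spaced 268 mm apart (underside to underside).


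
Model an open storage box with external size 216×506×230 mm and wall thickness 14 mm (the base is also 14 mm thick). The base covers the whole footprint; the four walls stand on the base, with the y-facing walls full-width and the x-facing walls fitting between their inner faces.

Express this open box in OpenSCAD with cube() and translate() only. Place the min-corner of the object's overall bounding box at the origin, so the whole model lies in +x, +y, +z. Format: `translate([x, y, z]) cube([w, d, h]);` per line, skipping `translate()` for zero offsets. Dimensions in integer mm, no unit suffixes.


cube([216, 506, 14]);
translate([0, 0, 14]) cube([216, 14, 216]);
translate([0, 492, 14]) cube([216, 14, 216]);
translate([0, 14, 14]) cube([14, 478, 216]);
translate([202, 14, 14]) cube([14, 478, 216]);


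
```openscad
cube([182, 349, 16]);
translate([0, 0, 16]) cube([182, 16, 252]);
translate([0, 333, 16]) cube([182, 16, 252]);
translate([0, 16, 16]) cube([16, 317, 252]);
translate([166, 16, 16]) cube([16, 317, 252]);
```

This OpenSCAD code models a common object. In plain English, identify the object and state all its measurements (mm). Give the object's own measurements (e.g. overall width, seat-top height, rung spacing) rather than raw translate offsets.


An open-topped rectangular box: outside dimensions 182×349×268 mm, with a uniform wall and base thickness of 16 mm. The base is a full 182×349 slab on the floor; four walls sit on top of the base. The front and back walls (the −y and +y sides) span the full width; the two side walls fit between them.


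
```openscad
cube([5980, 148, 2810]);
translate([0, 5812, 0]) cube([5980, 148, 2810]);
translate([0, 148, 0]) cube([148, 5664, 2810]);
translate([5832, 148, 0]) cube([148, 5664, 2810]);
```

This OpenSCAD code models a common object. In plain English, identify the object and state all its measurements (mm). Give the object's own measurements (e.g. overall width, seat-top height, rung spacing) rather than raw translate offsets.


The wall frame of a small rectangular building: four walls, each 2810 mm tall and 148 mm thick, enclosing a footprint 5980 mm (x) by 5960 mm (y) outside-to-outside, with no floor or roof. The front and back walls (the −y and +y sides) span the full width; the two side walls fit between them.


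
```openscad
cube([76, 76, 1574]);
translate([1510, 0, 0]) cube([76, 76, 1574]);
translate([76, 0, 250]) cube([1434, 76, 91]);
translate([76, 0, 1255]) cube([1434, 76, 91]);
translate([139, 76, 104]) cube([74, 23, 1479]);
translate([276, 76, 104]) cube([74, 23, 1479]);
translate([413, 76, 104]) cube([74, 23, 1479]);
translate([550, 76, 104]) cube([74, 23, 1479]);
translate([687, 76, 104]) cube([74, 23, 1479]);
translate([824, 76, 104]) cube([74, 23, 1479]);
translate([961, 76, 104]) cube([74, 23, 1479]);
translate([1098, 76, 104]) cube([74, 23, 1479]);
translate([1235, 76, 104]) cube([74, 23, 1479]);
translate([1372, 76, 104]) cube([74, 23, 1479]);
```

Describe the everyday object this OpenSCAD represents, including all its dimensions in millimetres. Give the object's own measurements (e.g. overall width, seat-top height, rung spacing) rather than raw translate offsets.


A fence section. Two 76×76 mm posts, 1574 mm tall, stand on the floor with a clear span of 1434 mm between their inner faces. Two horizontal rails of 76×91 mm section span the gap between the posts with their undersides at z = 250 mm and z = 1255 mm, flush with the posts' −y face. 10 pickets, each 74 mm wide, 23 mm thick and 1479 mm tall, are fixed to the +y face of the rails with their bottoms at z = 104 mm, spaced across the span with a 63 mm gap after the −x post and between neighbouring pickets, with 64 mm left before the +x post.


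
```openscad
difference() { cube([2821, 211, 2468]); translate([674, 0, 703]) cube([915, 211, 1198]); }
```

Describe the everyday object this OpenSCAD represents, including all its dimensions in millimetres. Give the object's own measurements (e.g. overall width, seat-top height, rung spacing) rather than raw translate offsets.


A wall 2821 mm long (x), 211 mm thick (y), 2468 mm tall, with a rectangular window opening cut through it. The opening is 915 mm wide and 1198 mm tall; its sill is at z = 703 mm and its near (−x) edge is 674 mm from the wall's −x end. The opening passes through the full wall thickness.


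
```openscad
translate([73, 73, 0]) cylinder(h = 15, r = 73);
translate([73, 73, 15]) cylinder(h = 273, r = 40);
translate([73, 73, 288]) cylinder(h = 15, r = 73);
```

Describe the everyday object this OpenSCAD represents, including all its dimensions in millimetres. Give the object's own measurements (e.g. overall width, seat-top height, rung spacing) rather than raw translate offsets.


A spool: two coaxial disc flanges of radius 73 mm and thickness 15 mm, joined by a core cylinder of radius 40 mm and height 273 mm. The lower flange rests on z = 0 and the three cylinders share a vertical axis.


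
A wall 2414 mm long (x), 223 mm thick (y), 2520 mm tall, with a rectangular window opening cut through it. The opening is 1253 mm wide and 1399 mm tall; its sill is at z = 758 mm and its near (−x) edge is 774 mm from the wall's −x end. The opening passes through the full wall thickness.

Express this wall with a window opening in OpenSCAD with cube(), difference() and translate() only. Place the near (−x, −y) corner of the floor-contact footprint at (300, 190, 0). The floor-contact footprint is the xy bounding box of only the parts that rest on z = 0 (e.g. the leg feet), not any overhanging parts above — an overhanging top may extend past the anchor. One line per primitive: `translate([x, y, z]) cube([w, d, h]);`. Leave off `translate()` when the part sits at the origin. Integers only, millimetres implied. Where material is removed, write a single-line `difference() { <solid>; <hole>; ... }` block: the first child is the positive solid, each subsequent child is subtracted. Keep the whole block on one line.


difference() { translate([300, 190, 0]) cube([2414, 223, 2520]); translate([1074, 190, 758]) cube([1253, 223, 1399]); }


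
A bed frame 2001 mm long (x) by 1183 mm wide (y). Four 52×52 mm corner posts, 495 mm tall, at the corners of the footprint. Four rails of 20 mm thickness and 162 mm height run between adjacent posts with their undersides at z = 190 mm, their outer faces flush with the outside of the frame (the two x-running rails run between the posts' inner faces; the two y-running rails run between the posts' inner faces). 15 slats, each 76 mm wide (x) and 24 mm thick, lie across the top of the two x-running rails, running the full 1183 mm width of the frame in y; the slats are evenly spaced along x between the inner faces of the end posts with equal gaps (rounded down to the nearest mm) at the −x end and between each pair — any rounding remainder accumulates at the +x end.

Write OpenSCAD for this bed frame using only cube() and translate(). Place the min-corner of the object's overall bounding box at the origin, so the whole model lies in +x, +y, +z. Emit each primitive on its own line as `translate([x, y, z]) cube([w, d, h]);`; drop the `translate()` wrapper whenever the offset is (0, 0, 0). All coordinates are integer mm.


cube([52, 52, 495]);
translate([0, 1131, 0]) cube([52, 52, 495]);
translate([1949, 0, 0]) cube([52, 52, 495]);
translate([1949, 1131, 0]) cube([52, 52, 495]);
translate([52, 0, 190]) cube([1897, 20, 162]);
translate([52, 1163, 190]) cube([1897, 20, 162]);
translate([0, 52, 190]) cube([20, 1079, 162]);
translate([1981, 52, 190]) cube([20, 1079, 162]);
translate([99, 0, 352]) cube([76, 1183, 24]);
translate([222, 0, 352]) cube([76, 1183, 24]);
translate([345, 0, 352]) cube([76, 1183, 24]);
translate([468, 0, 352]) cube([76, 1183, 24]);
translate([591, 0, 352]) cube([76, 1183, 24]);
translate([714, 0, 352]) cube([76, 1183, 24]);
translate([837, 0, 352]) cube([76, 1183, 24]);
translate([960, 0, 352]) cube([76, 1183, 24]);
translate([1083, 0, 352]) cube([76, 1183, 24]);
translate([1206, 0, 352]) cube([76, 1183, 24]);
translate([1329, 0, 352]) cube([76, 1183, 24]);
translate([1452, 0, 352]) cube([76, 1183, 24]);
translate([1575, 0, 352]) cube([76, 1183, 24]);
translate([1698, 0, 352]) cube([76, 1183, 24]);
translate([1821, 0, 352]) cube([76, 1183, 24]);


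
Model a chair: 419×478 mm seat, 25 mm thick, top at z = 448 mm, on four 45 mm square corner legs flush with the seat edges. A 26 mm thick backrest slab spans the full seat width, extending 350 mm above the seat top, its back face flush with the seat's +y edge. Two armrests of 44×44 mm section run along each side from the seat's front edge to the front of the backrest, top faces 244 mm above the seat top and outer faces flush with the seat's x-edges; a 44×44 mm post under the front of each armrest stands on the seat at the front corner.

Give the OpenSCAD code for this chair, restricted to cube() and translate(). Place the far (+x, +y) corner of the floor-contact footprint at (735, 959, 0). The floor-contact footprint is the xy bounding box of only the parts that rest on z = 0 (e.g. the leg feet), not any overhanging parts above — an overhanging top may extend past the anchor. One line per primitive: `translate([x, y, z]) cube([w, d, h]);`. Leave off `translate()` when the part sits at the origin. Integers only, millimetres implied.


translate([316, 481, 423]) cube([419, 478, 25]);
translate([316, 481, 0]) cube([45, 45, 423]);
translate([690, 481, 0]) cube([45, 45, 423]);
translate([316, 914, 0]) cube([45, 45, 423]);
translate([690, 914, 0]) cube([45, 45, 423]);
translate([316, 933, 448]) cube([419, 26, 350]);
translate([316, 481, 648]) cube([44, 452, 44]);
translate([691, 481, 648]) cube([44, 452, 44]);
translate([316, 481, 448]) cube([44, 44, 200]);
translate([691, 481, 448]) cube([44, 44, 200]);


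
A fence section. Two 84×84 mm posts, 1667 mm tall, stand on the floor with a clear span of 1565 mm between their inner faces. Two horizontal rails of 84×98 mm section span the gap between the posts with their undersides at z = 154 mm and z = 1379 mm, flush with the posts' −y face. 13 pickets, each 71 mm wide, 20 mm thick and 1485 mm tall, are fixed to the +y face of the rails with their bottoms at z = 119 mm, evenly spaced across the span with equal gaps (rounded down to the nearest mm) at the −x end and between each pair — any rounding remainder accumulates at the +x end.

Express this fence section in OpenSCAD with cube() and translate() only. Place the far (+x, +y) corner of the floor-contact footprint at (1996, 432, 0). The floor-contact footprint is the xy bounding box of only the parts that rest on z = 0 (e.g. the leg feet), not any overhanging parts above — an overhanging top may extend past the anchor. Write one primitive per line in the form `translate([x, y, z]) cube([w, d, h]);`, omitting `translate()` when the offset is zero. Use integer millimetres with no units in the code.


translate([263, 348, 0]) cube([84, 84, 1667]);
translate([1912, 348, 0]) cube([84, 84, 1667]);
translate([347, 348, 154]) cube([1565, 84, 98]);
translate([347, 348, 1379]) cube([1565, 84, 98]);
translate([392, 432, 119]) cube([71, 20, 1485]);
translate([508, 432, 119]) cube([71, 20, 1485]);
translate([624, 432, 119]) cube([71, 20, 1485]);
translate([740, 432, 119]) cube([71, 20, 1485]);
translate([856, 432, 119]) cube([71, 20, 1485]);
translate([972, 432, 119]) cube([71, 20, 1485]);
translate([1088, 432, 119]) cube([71, 20, 1485]);
translate([1204, 432, 119]) cube([71, 20, 1485]);
translate([1320, 432, 119]) cube([71, 20, 1485]);
translate([1436, 432, 119]) cube([71, 20, 1485]);
translate([1552, 432, 119]) cube([71, 20, 1485]);
translate([1668, 432, 119]) cube([71, 20, 1485]);
translate([1784, 432, 119]) cube([71, 20, 1485]);
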